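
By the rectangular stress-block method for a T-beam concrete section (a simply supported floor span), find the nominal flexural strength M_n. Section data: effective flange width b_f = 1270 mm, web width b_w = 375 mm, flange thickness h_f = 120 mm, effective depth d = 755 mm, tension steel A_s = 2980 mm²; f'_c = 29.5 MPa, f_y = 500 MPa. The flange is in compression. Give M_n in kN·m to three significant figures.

Tension: T = A_s f_y = 2980 × 500 = 1490000 N.
Try a within the flange: a = T/(0.85 f'_c b_f) = 1490000/(0.85 × 29.5 × 1270) = 46.79 mm.
Since a = 46.79 ≤ h_f = 120 mm, the stress block lies entirely in the flange; analyse as a rectangular beam of width b_f.
M_n = T(d − a/2) = 1490000 × (755 − 23.395) = 1090.09 × 10⁶ N·mm.
M_n = 1090.09 kN·m.

M_n ≈ 1090 kN·m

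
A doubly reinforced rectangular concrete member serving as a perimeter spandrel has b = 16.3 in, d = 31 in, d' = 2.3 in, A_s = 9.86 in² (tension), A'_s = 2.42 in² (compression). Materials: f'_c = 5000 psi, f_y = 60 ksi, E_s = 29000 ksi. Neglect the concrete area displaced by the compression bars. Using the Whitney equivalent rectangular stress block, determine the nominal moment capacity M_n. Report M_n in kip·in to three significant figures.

M_n ≈ 16600 kip·in

Assume both steels yield.
a = (A_s − A'_s) f_y/(0.85 f'_c b) = (9.86 − 2.42) × 60/(0.85 × 5 × 16.3) = 6.444 in.
c = a/β₁ = 6.444/0.8 = 8.055 in; ε'_s = 0.003(c − d')/c = 0.0021 ≥ ε_y = 0.0021, so the compression steel yields.
M_n = (A_s − A'_s) f_y (d − a/2) + A'_s f_y (d − d') = 446.4 × (31 − 3.222) + 145.2 × (31 − 2.3) = 12400.1 + 4167.2 = 16567.3 kip·in.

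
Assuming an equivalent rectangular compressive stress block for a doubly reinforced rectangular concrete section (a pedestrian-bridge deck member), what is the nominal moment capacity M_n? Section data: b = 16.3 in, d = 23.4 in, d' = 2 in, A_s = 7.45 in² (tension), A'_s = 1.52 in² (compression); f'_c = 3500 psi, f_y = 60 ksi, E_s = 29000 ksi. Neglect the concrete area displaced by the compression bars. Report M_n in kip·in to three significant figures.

Assume both steels yield.
a = (A_s − A'_s) f_y/(0.85 f'_c b) = (7.45 − 1.52) × 60/(0.85 × 3.5 × 16.3) = 7.337 in.
c = a/β₁ = 7.337/0.85 = 8.632 in; ε'_s = 0.003(c − d')/c = 0.0023 ≥ ε_y = 0.0021, so the compression steel yields.
M_n = (A_s − A'_s) f_y (d − a/2) + A'_s f_y (d − d') = 355.8 × (23.4 − 3.6685) + 91.2 × (23.4 − 2) = 7020.5 + 1951.7 = 8972.2 kip·in.

M_n ≈ 8970 kip·in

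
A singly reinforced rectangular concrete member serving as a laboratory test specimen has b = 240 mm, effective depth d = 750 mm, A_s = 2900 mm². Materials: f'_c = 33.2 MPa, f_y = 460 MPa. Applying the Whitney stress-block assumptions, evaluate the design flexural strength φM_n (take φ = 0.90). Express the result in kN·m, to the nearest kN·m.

T = A_s f_y = 2900 × 460 = 1334000 N = 1334 kN.
From C = T: a = T/(0.85 f'_c b) = 1334000/(0.85 × 33.2 × 240) = 196.96 mm.
M_n = T(d − a/2) = 1334 kN × (750 − 98.48) mm = 869.13 kN·m.
φM_n = 0.90 × 869.13 = 782.22 kN·m.

φM_n ≈ 782 kN·m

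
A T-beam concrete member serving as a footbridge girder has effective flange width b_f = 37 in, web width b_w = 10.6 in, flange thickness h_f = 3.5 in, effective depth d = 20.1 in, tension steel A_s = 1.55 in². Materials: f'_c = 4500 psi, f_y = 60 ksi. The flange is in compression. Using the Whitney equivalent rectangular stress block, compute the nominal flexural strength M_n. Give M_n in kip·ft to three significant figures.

M_n ≈ 153 kip·ft

Tension: T = A_s f_y = 1.55 × 60 = 93 kips.
Try a within the flange: a = T/(0.85 f'_c b_f) = 93/(0.85 × 4.5 × 37) = 0.657 in.
Since a = 0.657 ≤ h_f = 3.5 in, the stress block lies entirely in the flange; analyse as a rectangular beam of width b_f.
M_n = T(d − a/2) = 93 × (20.1 − 0.3285) = 1838.7 kip·in.
M_n = 1838.7/12 = 153.23 kip·ft.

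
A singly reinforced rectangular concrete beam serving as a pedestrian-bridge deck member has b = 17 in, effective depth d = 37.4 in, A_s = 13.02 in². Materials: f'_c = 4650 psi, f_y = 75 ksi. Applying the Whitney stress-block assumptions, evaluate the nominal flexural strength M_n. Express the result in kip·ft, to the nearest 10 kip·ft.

T = A_s f_y = 13.02 × 75 = 976.5 kips.
a = T/(0.85 f'_c b) = 976.5/(0.85 × 4.65 × 17) = 14.533 in.
M_n = T(d − a/2) = 976.5 × (37.4 − 7.2665) = 29425.4 kip·in = 29425.4/12 = 2452.12 kip·ft.

M_n ≈ 2450 kip·ft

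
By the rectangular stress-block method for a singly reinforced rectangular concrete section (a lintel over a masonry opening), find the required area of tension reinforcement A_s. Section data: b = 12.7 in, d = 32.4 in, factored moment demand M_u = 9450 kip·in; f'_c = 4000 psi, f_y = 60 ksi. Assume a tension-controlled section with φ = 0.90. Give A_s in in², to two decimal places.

A_s ≈ 6.23 in²

M_n = M_u/φ = 9450/0.90 = 10500 kip·in.
From M_n = 0.85 f'_c a b (d − a/2):
a = d − √(d² − 2M_n/(0.85 f'_c b)) = 32.4 − √(32.4² − 2 × 10500/(0.85 × 4 × 12.7)) = 8.663 in.
A_s = 0.85 f'_c a b / f_y = 0.85 × 4 × 8.663 × 12.7 / 60 = 6.234 in².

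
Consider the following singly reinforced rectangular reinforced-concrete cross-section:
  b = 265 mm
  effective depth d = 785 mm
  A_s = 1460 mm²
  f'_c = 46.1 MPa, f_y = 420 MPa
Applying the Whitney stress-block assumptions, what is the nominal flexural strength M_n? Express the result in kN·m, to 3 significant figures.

T = A_s f_y = 1460 × 420 = 613200 N = 613.2 kN.
From C = T: a = T/(0.85 f'_c b) = 613200/(0.85 × 46.1 × 265) = 59.05 mm.
M_n = T(d − a/2) = 613.2 kN × (785 − 29.525) mm = 463.26 kN·m.

M_n ≈ 463 kN·m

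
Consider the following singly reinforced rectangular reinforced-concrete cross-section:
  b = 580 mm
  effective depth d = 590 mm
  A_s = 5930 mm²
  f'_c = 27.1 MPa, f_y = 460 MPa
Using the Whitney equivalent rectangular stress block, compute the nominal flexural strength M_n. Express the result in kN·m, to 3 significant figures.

T = A_s f_y = 5930 × 460 = 2727800 N = 2727.8 kN.
From C = T: a = T/(0.85 f'_c b) = 2727800/(0.85 × 27.1 × 580) = 204.17 mm.
M_n = T(d − a/2) = 2727.8 kN × (590 − 102.085) mm = 1330.93 kN·m.

M_n ≈ 1330 kN·m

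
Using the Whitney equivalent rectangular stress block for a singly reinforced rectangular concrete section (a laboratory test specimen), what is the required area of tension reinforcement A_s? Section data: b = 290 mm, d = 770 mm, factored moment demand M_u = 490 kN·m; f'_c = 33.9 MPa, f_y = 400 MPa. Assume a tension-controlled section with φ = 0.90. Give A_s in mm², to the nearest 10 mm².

M_n = M_u/φ = 490/0.90 = 544.444 kN·m.
With M_n = 0.85 f'_c a b (d − a/2), solve the quadratic for a:
a = d − √(d² − 2M_n/(0.85 f'_c b)) = 770 − √(770² − 2 × 544.444×10⁶/(0.85 × 33.9 × 290)) = 89.86 mm.
A_s = 0.85 f'_c a b / f_y = 0.85 × 33.9 × 89.86 × 290 / 400 = 1877.3 mm².

A_s ≈ 1880 mm²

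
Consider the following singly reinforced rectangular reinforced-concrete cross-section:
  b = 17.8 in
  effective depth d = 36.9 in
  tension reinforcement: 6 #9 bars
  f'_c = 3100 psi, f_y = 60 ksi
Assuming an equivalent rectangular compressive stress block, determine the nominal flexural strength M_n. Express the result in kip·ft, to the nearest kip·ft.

A_s = 6 × 1 = 6 in².
T = A_s f_y = 6 × 60 = 360 kips.
a = T/(0.85 f'_c b) = 360/(0.85 × 3.1 × 17.8) = 7.675 in.
M_n = T(d − a/2) = 360 × (36.9 − 3.8375) = 11902.5 kip·in = 11902.5/12 = 991.88 kip·ft.

M_n ≈ 992 kip·ft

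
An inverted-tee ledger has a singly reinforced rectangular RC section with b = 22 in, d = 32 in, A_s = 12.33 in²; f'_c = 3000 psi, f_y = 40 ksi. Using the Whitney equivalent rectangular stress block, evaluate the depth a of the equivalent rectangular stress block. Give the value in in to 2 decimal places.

T = A_s f_y = 12.33 × 40 = 493.2 kips.
a = T/(0.85 f'_c b) = 493.2/(0.85 × 3 × 22) = 8.79 in.

a ≈ 8.79 in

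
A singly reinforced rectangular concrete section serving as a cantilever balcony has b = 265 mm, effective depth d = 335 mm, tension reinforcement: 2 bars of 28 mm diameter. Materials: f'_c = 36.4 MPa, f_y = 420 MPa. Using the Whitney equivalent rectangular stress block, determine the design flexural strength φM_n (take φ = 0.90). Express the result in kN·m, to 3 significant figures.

A_s = 2 × 616 = 1232 mm².
T = A_s f_y = 1232 × 420 = 517440 N = 517.44 kN.
From C = T: a = T/(0.85 f'_c b) = 517440/(0.85 × 36.4 × 265) = 63.11 mm.
M_n = T(d − a/2) = 517.44 kN × (335 − 31.555) mm = 157.01 kN·m.
φM_n = 0.90 × 157.01 = 141.31 kN·m.

φM_n ≈ 141 kN·m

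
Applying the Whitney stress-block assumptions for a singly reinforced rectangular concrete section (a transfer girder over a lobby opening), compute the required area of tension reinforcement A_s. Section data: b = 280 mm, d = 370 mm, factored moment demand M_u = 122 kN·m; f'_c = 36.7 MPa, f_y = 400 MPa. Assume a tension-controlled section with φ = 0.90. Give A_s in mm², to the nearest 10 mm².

M_n = M_u/φ = 122/0.90 = 135.556 kN·m.
With M_n = 0.85 f'_c a b (d − a/2), solve the quadratic for a:
a = d − √(d² − 2M_n/(0.85 f'_c b)) = 370 − √(370² − 2 × 135.556×10⁶/(0.85 × 36.7 × 280)) = 44.64 mm.
A_s = 0.85 f'_c a b / f_y = 0.85 × 36.7 × 44.64 × 280 / 400 = 974.8 mm².

A_s ≈ 970 mm²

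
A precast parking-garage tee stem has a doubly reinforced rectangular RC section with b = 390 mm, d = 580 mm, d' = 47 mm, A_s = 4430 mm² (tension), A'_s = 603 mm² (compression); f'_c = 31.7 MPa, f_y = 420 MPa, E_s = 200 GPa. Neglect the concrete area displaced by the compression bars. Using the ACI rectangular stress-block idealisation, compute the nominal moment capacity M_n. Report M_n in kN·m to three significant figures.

M_n ≈ 944 kN·m

Assume both tension and compression steel yield.
Net tension couple steel: A_s − A'_s = 3827 mm².
a = (A_s − A'_s) f_y / (0.85 f'_c b) = 1607340/(0.85 × 31.7 × 390) = 152.96 mm.
c = a/β₁ = 152.96/0.824 = 185.63 mm; ε'_s = 0.003(c − d')/c = 0.0022 ≥ f_y/E_s = 0.0021, so compression steel does yield.
M_n = (A_s − A'_s) f_y (d − a/2) + A'_s f_y (d − d') = [1607340 × (580 − 76.48) + 253260 × (580 − 47)] × 10⁻⁶ = 809.33 + 134.99 = 944.32 kN·m.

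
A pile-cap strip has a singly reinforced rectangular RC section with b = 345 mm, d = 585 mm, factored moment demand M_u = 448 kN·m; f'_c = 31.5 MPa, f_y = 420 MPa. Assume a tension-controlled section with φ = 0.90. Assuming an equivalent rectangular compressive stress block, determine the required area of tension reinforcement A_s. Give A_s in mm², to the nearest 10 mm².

M_n = M_u/φ = 448/0.90 = 497.778 kN·m.
With M_n = 0.85 f'_c a b (d − a/2), solve the quadratic for a:
a = d − √(d² − 2M_n/(0.85 f'_c b)) = 585 − √(585² − 2 × 497.778×10⁶/(0.85 × 31.5 × 345)) = 100.80 mm.
A_s = 0.85 f'_c a b / f_y = 0.85 × 31.5 × 100.80 × 345 / 420 = 2217.0 mm².

A_s ≈ 2220 mm²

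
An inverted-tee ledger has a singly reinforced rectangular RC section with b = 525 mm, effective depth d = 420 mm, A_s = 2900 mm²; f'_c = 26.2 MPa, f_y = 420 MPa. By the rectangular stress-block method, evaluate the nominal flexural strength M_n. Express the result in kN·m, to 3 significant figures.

T = A_s f_y = 2900 × 420 = 1218000 N = 1218 kN.
From C = T: a = T/(0.85 f'_c b) = 1218000/(0.85 × 26.2 × 525) = 104.18 mm.
M_n = T(d − a/2) = 1218 kN × (420 − 52.09) mm = 448.11 kN·m.

M_n ≈ 448 kN·m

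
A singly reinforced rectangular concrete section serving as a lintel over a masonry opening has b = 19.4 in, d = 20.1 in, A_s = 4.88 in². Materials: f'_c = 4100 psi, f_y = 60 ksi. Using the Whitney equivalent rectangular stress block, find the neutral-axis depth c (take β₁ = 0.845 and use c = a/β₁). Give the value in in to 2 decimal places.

T = A_s f_y = 4.88 × 60 = 292.8 kips.
a = T/(0.85 f'_c b) = 292.8/(0.85 × 4.1 × 19.4) = 4.3308 in.
With β₁ = 0.845, c = a/β₁ = 4.3308/0.845 = 5.13 in.

c ≈ 5.13 in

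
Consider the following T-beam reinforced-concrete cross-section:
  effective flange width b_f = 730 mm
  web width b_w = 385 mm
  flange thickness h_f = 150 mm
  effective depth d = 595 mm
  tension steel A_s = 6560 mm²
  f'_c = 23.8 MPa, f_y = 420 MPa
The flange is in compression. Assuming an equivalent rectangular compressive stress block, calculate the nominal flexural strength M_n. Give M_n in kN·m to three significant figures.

M_n ≈ 1370 kN·m

Tension: T = A_s f_y = 6560 × 420 = 2755200 N.
Try a within the flange: a = T/(0.85 f'_c b_f) = 2755200/(0.85 × 23.8 × 730) = 186.57 mm.
a = 186.57 > h_f = 150 mm: the block extends into the web. Split into flange-overhang and web parts.
C_f = 0.85 f'_c (b_f − b_w) h_f = 0.85 × 23.8 × (730 − 385) × 150 = 1046903 N.
Remaining web compression depth: a_w = (T − C_f)/(0.85 f'_c b_w) = (2755200 − 1046903)/(0.85 × 23.8 × 385) = 219.33 mm.
M_n = C_f(d − h_f/2) + (T − C_f)(d − a_w/2) = 1046903 × (595 − 75) + 1708297 × (595 − 109.665) = 544.39 + 829.10 = 1373.49 × 10⁶ N·mm.
M_n = 1373.49 kN·m.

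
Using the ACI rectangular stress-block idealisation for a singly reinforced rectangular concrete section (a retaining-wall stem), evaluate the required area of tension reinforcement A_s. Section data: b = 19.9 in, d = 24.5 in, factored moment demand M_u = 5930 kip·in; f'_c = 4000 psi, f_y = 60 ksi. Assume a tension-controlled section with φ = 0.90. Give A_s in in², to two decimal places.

A_s ≈ 4.92 in²

M_n = M_u/φ = 5930/0.90 = 6588.89 kip·in.
From M_n = 0.85 f'_c a b (d − a/2):
a = d − √(d² − 2M_n/(0.85 f'_c b)) = 24.5 − √(24.5² − 2 × 6588.89/(0.85 × 4 × 19.9)) = 4.363 in.
A_s = 0.85 f'_c a b / f_y = 0.85 × 4 × 4.363 × 19.9 / 60 = 4.920 in².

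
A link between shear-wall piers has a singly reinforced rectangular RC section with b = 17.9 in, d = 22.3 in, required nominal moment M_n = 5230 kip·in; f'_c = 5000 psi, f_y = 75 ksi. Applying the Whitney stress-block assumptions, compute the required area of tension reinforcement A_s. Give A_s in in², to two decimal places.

From M_n = 0.85 f'_c a b (d − a/2):
a = d − √(d² − 2M_n/(0.85 f'_c b)) = 22.3 − √(22.3² − 2 × 5230/(0.85 × 5 × 17.9)) = 3.332 in.
A_s = 0.85 f'_c a b / f_y = 0.85 × 5 × 3.332 × 17.9 / 75 = 3.380 in².

A_s ≈ 3.38 in²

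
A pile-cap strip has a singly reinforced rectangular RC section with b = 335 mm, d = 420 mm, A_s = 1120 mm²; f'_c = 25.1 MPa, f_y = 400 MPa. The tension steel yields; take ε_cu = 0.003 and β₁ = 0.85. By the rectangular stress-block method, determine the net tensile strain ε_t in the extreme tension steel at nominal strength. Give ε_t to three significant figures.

a = A_s f_y/(0.85 f'_c b) = 62.68 mm.
β₁ = 0.85, so c = a/β₁ = 62.68/0.85 = 73.74 mm.
From the linear strain diagram with ε_cu = 0.003: ε_t = 0.003 (d − c)/c = 0.003 × (420 − 73.74)/73.74 = 0.0141.
Since ε_t ≥ 0.005, the section is tension-controlled.

ε_t ≈ 0.0141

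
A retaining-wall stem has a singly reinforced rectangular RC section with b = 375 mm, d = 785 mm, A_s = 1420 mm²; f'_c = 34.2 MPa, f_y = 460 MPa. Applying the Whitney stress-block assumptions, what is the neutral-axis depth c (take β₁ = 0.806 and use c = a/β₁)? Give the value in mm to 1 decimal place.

c ≈ 74.3 mm

T = A_s f_y = 1420 × 460 = 653200 N = 653.2 kN.
Setting C = 0.85 f'_c a b equal to T: a = 653200/(0.85 × 34.2 × 375) = 59.920 mm.
With β₁ = 0.806, c = a/β₁ = 59.920/0.806 = 74.3 mm.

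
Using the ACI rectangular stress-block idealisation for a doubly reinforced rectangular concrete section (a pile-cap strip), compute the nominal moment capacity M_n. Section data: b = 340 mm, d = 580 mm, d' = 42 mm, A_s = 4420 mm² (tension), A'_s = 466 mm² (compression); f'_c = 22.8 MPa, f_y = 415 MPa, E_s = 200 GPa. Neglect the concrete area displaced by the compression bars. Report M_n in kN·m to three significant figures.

Assume both tension and compression steel yield.
Net tension couple steel: A_s − A'_s = 3954 mm².
a = (A_s − A'_s) f_y / (0.85 f'_c b) = 1640910/(0.85 × 22.8 × 340) = 249.03 mm.
c = a/β₁ = 249.03/0.85 = 292.98 mm; ε'_s = 0.003(c − d')/c = 0.0026 ≥ f_y/E_s = 0.0021, so compression steel does yield.
M_n = (A_s − A'_s) f_y (d − a/2) + A'_s f_y (d − d') = [1640910 × (580 − 124.515) + 193390 × (580 − 42)] × 10⁻⁶ = 747.41 + 104.04 = 851.45 kN·m.

M_n ≈ 851 kN·m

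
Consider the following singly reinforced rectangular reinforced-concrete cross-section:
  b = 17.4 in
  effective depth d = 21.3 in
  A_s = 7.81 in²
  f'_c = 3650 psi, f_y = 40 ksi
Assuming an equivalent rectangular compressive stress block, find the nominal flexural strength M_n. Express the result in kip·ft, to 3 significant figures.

M_n ≈ 479 kip·ft

T = A_s f_y = 7.81 × 40 = 312.4 kips.
a = T/(0.85 f'_c b) = 312.4/(0.85 × 3.65 × 17.4) = 5.787 in.
M_n = T(d − a/2) = 312.4 × (21.3 − 2.8935) = 5750.2 kip·in = 5750.2/12 = 479.18 kip·ft.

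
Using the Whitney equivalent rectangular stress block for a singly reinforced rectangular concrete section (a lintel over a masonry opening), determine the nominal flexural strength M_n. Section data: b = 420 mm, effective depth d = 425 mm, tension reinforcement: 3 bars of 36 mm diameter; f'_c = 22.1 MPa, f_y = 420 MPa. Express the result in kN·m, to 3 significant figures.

A_s = 3 × 1018 = 3054 mm².
T = A_s f_y = 3054 × 420 = 1282680 N = 1282.68 kN.
From C = T: a = T/(0.85 f'_c b) = 1282680/(0.85 × 22.1 × 420) = 162.58 mm.
M_n = T(d − a/2) = 1282.68 kN × (425 − 81.29) mm = 440.87 kN·m.

M_n ≈ 441 kN·m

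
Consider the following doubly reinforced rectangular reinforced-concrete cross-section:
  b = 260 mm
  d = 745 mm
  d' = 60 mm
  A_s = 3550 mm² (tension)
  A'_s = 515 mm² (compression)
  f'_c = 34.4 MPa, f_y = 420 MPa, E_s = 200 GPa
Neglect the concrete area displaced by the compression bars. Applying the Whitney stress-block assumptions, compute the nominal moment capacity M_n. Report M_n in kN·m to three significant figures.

Assume both tension and compression steel yield.
Net tension couple steel: A_s − A'_s = 3035 mm².
a = (A_s − A'_s) f_y / (0.85 f'_c b) = 1274700/(0.85 × 34.4 × 260) = 167.67 mm.
c = a/β₁ = 167.67/0.804 = 208.54 mm; ε'_s = 0.003(c − d')/c = 0.0021 ≥ f_y/E_s = 0.0021, so compression steel does yield.
M_n = (A_s − A'_s) f_y (d − a/2) + A'_s f_y (d − d') = [1274700 × (745 − 83.835) + 216300 × (745 − 60)] × 10⁻⁶ = 842.79 + 148.17 = 990.96 kN·m.

M_n ≈ 991 kN·m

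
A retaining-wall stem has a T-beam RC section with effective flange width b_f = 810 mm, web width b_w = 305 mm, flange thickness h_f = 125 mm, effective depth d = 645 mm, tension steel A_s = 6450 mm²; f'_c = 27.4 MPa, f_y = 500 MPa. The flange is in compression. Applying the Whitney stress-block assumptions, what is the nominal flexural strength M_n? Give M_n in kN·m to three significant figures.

Tension: T = A_s f_y = 6450 × 500 = 3225000 N.
Try a within the flange: a = T/(0.85 f'_c b_f) = 3225000/(0.85 × 27.4 × 810) = 170.95 mm.
a = 170.95 > h_f = 125 mm: the block extends into the web. Split into flange-overhang and web parts.
C_f = 0.85 f'_c (b_f − b_w) h_f = 0.85 × 27.4 × (810 − 305) × 125 = 1470181 N.
Remaining web compression depth: a_w = (T − C_f)/(0.85 f'_c b_w) = (3225000 − 1470181)/(0.85 × 27.4 × 305) = 247.04 mm.
M_n = C_f(d − h_f/2) + (T − C_f)(d − a_w/2) = 1470181 × (645 − 62.5) + 1754819 × (645 − 123.52) = 856.38 + 915.10 = 1771.48 × 10⁶ N·mm.
M_n = 1771.48 kN·m.

M_n ≈ 1770 kN·m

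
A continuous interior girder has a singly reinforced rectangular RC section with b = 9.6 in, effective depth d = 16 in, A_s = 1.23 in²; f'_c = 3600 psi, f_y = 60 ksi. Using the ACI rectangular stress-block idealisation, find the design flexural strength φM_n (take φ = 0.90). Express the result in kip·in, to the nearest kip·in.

φM_n ≈ 979 kip·in

T = A_s f_y = 1.23 × 60 = 73.8 kips.
a = T/(0.85 f'_c b) = 73.8/(0.85 × 3.6 × 9.6) = 2.512 in.
M_n = T(d − a/2) = 73.8 × (16 − 1.256) = 1088.1 kip·in.
φM_n = 0.90 × 1088.1 = 979.3 kip·in.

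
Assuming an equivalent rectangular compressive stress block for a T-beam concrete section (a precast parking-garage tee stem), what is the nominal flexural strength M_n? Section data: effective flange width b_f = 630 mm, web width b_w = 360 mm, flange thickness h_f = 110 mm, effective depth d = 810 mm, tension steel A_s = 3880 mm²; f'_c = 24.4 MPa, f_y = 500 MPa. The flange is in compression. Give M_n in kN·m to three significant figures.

M_n ≈ 1420 kN·m

Tension: T = A_s f_y = 3880 × 500 = 1940000 N.
Try a within the flange: a = T/(0.85 f'_c b_f) = 1940000/(0.85 × 24.4 × 630) = 148.47 mm.
a = 148.47 > h_f = 110 mm: the block extends into the web. Split into flange-overhang and web parts.
C_f = 0.85 f'_c (b_f − b_w) h_f = 0.85 × 24.4 × (630 − 360) × 110 = 615978 N.
Remaining web compression depth: a_w = (T − C_f)/(0.85 f'_c b_w) = (1940000 − 615978)/(0.85 × 24.4 × 360) = 177.33 mm.
M_n = C_f(d − h_f/2) + (T − C_f)(d − a_w/2) = 615978 × (810 − 55) + 1324022 × (810 − 88.665) = 465.06 + 955.06 = 1420.12 × 10⁶ N·mm.
M_n = 1420.12 kN·m.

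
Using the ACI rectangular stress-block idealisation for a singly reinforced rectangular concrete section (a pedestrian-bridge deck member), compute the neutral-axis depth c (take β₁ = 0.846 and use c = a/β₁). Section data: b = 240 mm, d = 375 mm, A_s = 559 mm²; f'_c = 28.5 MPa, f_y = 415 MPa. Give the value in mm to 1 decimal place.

T = A_s f_y = 559 × 415 = 231985 N = 231.985 kN.
Setting C = 0.85 f'_c a b equal to T: a = 231985/(0.85 × 28.5 × 240) = 39.901 mm.
With β₁ = 0.846, c = a/β₁ = 39.901/0.846 = 47.2 mm.

c ≈ 47.2 mm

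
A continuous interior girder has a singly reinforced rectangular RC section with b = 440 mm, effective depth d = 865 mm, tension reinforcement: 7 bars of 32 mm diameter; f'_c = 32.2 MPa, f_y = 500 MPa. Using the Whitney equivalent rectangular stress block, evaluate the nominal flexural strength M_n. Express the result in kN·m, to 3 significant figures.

M_n ≈ 2110 kN·m

A_s = 7 × 804 = 5628 mm².
T = A_s f_y = 5628 × 500 = 2814000 N = 2814 kN.
From C = T: a = T/(0.85 f'_c b) = 2814000/(0.85 × 32.2 × 440) = 233.67 mm.
M_n = T(d − a/2) = 2814 kN × (865 − 116.835) mm = 2105.34 kN·m.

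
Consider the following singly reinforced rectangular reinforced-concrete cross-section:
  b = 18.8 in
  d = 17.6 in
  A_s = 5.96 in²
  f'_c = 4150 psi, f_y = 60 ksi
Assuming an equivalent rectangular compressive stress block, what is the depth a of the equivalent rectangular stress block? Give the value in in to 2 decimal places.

a ≈ 5.39 in

T = A_s f_y = 5.96 × 60 = 357.6 kips.
a = T/(0.85 f'_c b) = 357.6/(0.85 × 4.15 × 18.8) = 5.39 in.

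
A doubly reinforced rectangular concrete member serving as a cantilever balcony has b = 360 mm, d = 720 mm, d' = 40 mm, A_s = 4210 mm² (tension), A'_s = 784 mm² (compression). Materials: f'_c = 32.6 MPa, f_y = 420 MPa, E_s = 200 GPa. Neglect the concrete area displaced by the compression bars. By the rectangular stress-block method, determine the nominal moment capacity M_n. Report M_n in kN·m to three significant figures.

M_n ≈ 1160 kN·m

Assume both tension and compression steel yield.
Net tension couple steel: A_s − A'_s = 3426 mm².
a = (A_s − A'_s) f_y / (0.85 f'_c b) = 1438920/(0.85 × 32.6 × 360) = 144.24 mm.
c = a/β₁ = 144.24/0.817 = 176.55 mm; ε'_s = 0.003(c − d')/c = 0.0023 ≥ f_y/E_s = 0.0021, so compression steel does yield.
M_n = (A_s − A'_s) f_y (d − a/2) + A'_s f_y (d − d') = [1438920 × (720 − 72.12) + 329280 × (720 − 40)] × 10⁻⁶ = 932.25 + 223.91 = 1156.16 kN·m.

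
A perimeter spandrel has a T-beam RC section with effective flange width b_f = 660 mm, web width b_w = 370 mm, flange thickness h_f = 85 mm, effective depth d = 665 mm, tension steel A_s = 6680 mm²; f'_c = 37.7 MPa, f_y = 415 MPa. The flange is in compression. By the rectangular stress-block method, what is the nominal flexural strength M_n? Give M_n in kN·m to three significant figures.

M_n ≈ 1640 kN·m

Tension: T = A_s f_y = 6680 × 415 = 2772200 N.
Try a within the flange: a = T/(0.85 f'_c b_f) = 2772200/(0.85 × 37.7 × 660) = 131.08 mm.
a = 131.08 > h_f = 85 mm: the block extends into the web. Split into flange-overhang and web parts.
C_f = 0.85 f'_c (b_f − b_w) h_f = 0.85 × 37.7 × (660 − 370) × 85 = 789909 N.
Remaining web compression depth: a_w = (T − C_f)/(0.85 f'_c b_w) = (2772200 − 789909)/(0.85 × 37.7 × 370) = 167.19 mm.
M_n = C_f(d − h_f/2) + (T − C_f)(d − a_w/2) = 789909 × (665 − 42.5) + 1982291 × (665 − 83.595) = 491.72 + 1152.51 = 1644.23 × 10⁶ N·mm.
M_n = 1644.23 kN·m.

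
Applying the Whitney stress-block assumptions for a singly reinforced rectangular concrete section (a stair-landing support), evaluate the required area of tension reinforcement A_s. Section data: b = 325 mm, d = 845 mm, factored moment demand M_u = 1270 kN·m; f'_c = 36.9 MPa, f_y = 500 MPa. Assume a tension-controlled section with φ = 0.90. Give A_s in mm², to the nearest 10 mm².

M_n = M_u/φ = 1270/0.90 = 1411.11 kN·m.
With M_n = 0.85 f'_c a b (d − a/2), solve the quadratic for a:
a = d − √(d² − 2M_n/(0.85 f'_c b)) = 845 − √(845² − 2 × 1411.11×10⁶/(0.85 × 36.9 × 325)) = 183.82 mm.
A_s = 0.85 f'_c a b / f_y = 0.85 × 36.9 × 183.82 × 325 / 500 = 3747.6 mm².

A_s ≈ 3750 mm²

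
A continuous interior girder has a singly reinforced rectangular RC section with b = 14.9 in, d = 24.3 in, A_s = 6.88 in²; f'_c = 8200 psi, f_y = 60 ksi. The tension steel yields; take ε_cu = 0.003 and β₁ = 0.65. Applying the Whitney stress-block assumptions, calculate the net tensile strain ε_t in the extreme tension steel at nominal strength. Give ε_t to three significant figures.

ε_t ≈ 0.00892

a = A_s f_y/(0.85 f'_c b) = 3.975 in.
β₁ = 0.65, so c = a/β₁ = 3.975/0.65 = 6.115 in.
From the linear strain diagram with ε_cu = 0.003: ε_t = 0.003 (d − c)/c = 0.003 × (24.3 − 6.115)/6.115 = 0.00892.
Since ε_t ≥ 0.005, the section is tension-controlled.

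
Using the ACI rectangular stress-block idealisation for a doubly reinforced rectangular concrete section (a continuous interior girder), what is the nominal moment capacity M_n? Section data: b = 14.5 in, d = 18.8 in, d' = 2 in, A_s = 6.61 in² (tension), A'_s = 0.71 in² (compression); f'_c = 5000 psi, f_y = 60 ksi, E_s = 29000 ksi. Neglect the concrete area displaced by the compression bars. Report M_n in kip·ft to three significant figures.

M_n ≈ 530 kip·ft

Assume both steels yield.
a = (A_s − A'_s) f_y/(0.85 f'_c b) = (6.61 − 0.71) × 60/(0.85 × 5 × 14.5) = 5.744 in.
c = a/β₁ = 5.744/0.8 = 7.180 in; ε'_s = 0.003(c − d')/c = 0.0022 ≥ ε_y = 0.0021, so the compression steel yields.
M_n = (A_s − A'_s) f_y (d − a/2) + A'_s f_y (d − d') = 354 × (18.8 − 2.872) + 42.6 × (18.8 − 2) = 5638.5 + 715.7 = 6354.2 kip·in = 6354.2/12 = 529.52 kip·ft.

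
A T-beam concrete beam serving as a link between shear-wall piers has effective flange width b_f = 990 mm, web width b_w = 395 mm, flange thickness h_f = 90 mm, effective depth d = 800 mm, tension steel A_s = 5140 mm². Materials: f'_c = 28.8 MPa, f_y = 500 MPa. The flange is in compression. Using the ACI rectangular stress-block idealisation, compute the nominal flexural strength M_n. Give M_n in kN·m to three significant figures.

Tension: T = A_s f_y = 5140 × 500 = 2570000 N.
Try a within the flange: a = T/(0.85 f'_c b_f) = 2570000/(0.85 × 28.8 × 990) = 106.04 mm.
a = 106.04 > h_f = 90 mm: the block extends into the web. Split into flange-overhang and web parts.
C_f = 0.85 f'_c (b_f − b_w) h_f = 0.85 × 28.8 × (990 − 395) × 90 = 1310904 N.
Remaining web compression depth: a_w = (T − C_f)/(0.85 f'_c b_w) = (2570000 − 1310904)/(0.85 × 28.8 × 395) = 130.21 mm.
M_n = C_f(d − h_f/2) + (T − C_f)(d − a_w/2) = 1310904 × (800 − 45) + 1259096 × (800 − 65.105) = 989.73 + 925.30 = 1915.03 × 10⁶ N·mm.
M_n = 1915.03 kN·m.

M_n ≈ 1920 kN·m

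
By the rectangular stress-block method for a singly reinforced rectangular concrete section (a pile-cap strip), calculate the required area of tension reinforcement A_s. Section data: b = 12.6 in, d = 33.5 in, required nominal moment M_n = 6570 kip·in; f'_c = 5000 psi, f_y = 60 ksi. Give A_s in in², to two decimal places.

A_s ≈ 3.47 in²

From M_n = 0.85 f'_c a b (d − a/2):
a = d − √(d² − 2M_n/(0.85 f'_c b)) = 33.5 − √(33.5² − 2 × 6570/(0.85 × 5 × 12.6)) = 3.888 in.
A_s = 0.85 f'_c a b / f_y = 0.85 × 5 × 3.888 × 12.6 / 60 = 3.470 in².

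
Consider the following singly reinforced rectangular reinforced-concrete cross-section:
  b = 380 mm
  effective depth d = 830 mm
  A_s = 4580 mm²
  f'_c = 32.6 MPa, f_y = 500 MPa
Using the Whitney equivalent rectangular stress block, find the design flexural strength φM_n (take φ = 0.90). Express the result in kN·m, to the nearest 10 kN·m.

φM_n ≈ 1490 kN·m

T = A_s f_y = 4580 × 500 = 2290000 N = 2290 kN.
From C = T: a = T/(0.85 f'_c b) = 2290000/(0.85 × 32.6 × 380) = 217.48 mm.
M_n = T(d − a/2) = 2290 kN × (830 − 108.74) mm = 1651.69 kN·m.
φM_n = 0.90 × 1651.69 = 1486.52 kN·m.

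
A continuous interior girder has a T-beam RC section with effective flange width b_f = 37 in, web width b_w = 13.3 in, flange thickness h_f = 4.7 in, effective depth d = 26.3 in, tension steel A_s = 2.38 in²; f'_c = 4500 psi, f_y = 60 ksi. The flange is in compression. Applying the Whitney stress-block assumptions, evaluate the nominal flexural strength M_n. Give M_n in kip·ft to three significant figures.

M_n ≈ 307 kip·ft

Tension: T = A_s f_y = 2.38 × 60 = 142.8 kips.
Try a within the flange: a = T/(0.85 f'_c b_f) = 142.8/(0.85 × 4.5 × 37) = 1.009 in.
Since a = 1.009 ≤ h_f = 4.7 in, the stress block lies entirely in the flange; analyse as a rectangular beam of width b_f.
M_n = T(d − a/2) = 142.8 × (26.3 − 0.5045) = 3683.6 kip·in.
M_n = 3683.6/12 = 306.97 kip·ft.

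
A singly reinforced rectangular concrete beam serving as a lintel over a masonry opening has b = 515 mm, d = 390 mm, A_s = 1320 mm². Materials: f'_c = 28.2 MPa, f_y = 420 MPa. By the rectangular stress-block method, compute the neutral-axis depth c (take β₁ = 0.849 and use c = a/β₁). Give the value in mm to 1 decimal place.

T = A_s f_y = 1320 × 420 = 554400 N = 554.4 kN.
Setting C = 0.85 f'_c a b equal to T: a = 554400/(0.85 × 28.2 × 515) = 44.911 mm.
With β₁ = 0.849, c = a/β₁ = 44.911/0.849 = 52.9 mm.

c ≈ 52.9 mm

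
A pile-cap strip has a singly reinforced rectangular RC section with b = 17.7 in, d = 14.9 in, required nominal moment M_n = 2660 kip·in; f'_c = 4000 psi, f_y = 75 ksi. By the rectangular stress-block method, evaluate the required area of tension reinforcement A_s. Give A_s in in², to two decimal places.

From M_n = 0.85 f'_c a b (d − a/2):
a = d − √(d² − 2M_n/(0.85 f'_c b)) = 14.9 − √(14.9² − 2 × 2660/(0.85 × 4 × 17.7)) = 3.341 in.
A_s = 0.85 f'_c a b / f_y = 0.85 × 4 × 3.341 × 17.7 / 75 = 2.681 in².

A_s ≈ 2.68 in²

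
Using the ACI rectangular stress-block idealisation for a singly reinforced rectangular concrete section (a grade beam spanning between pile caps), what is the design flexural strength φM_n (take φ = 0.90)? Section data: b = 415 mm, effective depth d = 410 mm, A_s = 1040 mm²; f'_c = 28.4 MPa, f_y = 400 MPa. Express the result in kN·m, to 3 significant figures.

φM_n ≈ 146 kN·m

T = A_s f_y = 1040 × 400 = 416000 N = 416 kN.
From C = T: a = T/(0.85 f'_c b) = 416000/(0.85 × 28.4 × 415) = 41.52 mm.
M_n = T(d − a/2) = 416 kN × (410 − 20.76) mm = 161.92 kN·m.
φM_n = 0.90 × 161.92 = 145.73 kN·m.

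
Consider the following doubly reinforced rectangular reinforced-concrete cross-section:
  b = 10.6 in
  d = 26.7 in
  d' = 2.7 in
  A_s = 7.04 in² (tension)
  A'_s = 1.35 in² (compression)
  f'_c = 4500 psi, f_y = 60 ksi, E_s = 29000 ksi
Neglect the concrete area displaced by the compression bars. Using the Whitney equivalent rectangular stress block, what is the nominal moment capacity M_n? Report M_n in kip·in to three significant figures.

M_n ≈ 9620 kip·in

Assume both steels yield.
a = (A_s − A'_s) f_y/(0.85 f'_c b) = (7.04 − 1.35) × 60/(0.85 × 4.5 × 10.6) = 8.420 in.
c = a/β₁ = 8.420/0.825 = 10.206 in; ε'_s = 0.003(c − d')/c = 0.0022 ≥ ε_y = 0.0021, so the compression steel yields.
M_n = (A_s − A'_s) f_y (d − a/2) + A'_s f_y (d − d') = 341.4 × (26.7 − 4.21) + 81 × (26.7 − 2.7) = 7678.1 + 1944.0 = 9622.1 kip·in.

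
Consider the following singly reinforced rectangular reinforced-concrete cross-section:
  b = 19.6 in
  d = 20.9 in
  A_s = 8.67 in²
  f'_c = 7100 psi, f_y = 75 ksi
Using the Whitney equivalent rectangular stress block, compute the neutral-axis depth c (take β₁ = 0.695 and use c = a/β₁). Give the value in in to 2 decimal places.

c ≈ 7.91 in

T = A_s f_y = 8.67 × 75 = 650.25 kips.
a = T/(0.85 f'_c b) = 650.25/(0.85 × 7.1 × 19.6) = 5.4973 in.
With β₁ = 0.695, c = a/β₁ = 5.4973/0.695 = 7.91 in.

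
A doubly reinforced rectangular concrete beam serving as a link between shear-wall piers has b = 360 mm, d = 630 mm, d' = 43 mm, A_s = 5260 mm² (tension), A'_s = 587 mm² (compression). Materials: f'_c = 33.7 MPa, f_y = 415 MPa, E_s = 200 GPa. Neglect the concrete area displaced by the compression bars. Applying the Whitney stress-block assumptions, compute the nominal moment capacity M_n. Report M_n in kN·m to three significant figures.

Assume both tension and compression steel yield.
Net tension couple steel: A_s − A'_s = 4673 mm².
a = (A_s − A'_s) f_y / (0.85 f'_c b) = 1939295/(0.85 × 33.7 × 360) = 188.06 mm.
c = a/β₁ = 188.06/0.809 = 232.46 mm; ε'_s = 0.003(c − d')/c = 0.0024 ≥ f_y/E_s = 0.0021, so compression steel does yield.
M_n = (A_s − A'_s) f_y (d − a/2) + A'_s f_y (d − d') = [1939295 × (630 − 94.03) + 243605 × (630 − 43)] × 10⁻⁶ = 1039.40 + 143.00 = 1182.40 kN·m.

M_n ≈ 1180 kN·m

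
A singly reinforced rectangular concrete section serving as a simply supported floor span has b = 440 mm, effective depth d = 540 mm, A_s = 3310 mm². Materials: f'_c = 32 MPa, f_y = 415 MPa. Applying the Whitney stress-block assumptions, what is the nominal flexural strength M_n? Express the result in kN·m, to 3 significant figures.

T = A_s f_y = 3310 × 415 = 1373650 N = 1373.65 kN.
From C = T: a = T/(0.85 f'_c b) = 1373650/(0.85 × 32 × 440) = 114.78 mm.
M_n = T(d − a/2) = 1373.65 kN × (540 − 57.39) mm = 662.94 kN·m.

M_n ≈ 663 kN·m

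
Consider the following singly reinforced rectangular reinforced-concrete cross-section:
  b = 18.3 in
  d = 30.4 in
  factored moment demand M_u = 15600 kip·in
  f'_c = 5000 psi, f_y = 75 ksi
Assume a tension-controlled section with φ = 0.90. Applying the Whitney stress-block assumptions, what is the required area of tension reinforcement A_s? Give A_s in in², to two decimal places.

M_n = M_u/φ = 15600/0.90 = 17333.3 kip·in.
From M_n = 0.85 f'_c a b (d − a/2):
a = d − √(d² − 2M_n/(0.85 f'_c b)) = 30.4 − √(30.4² − 2 × 17333.3/(0.85 × 5 × 18.3)) = 8.527 in.
A_s = 0.85 f'_c a b / f_y = 0.85 × 5 × 8.527 × 18.3 / 75 = 8.842 in².

A_s ≈ 8.84 in²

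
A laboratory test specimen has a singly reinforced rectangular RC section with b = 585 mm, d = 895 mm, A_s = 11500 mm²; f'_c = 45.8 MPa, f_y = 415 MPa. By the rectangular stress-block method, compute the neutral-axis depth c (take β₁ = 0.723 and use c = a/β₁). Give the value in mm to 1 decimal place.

c ≈ 289.8 mm

T = A_s f_y = 11500 × 415 = 4772500 N = 4772.5 kN.
Setting C = 0.85 f'_c a b equal to T: a = 4772500/(0.85 × 45.8 × 585) = 209.559 mm.
With β₁ = 0.723, c = a/β₁ = 209.559/0.723 = 289.8 mm.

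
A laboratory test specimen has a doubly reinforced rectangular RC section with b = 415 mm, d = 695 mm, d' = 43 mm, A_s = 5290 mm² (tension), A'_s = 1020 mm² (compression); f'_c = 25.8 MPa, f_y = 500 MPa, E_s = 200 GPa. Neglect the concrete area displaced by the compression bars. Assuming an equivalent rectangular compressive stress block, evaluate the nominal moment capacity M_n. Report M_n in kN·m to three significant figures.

Assume both tension and compression steel yield.
Net tension couple steel: A_s − A'_s = 4270 mm².
a = (A_s − A'_s) f_y / (0.85 f'_c b) = 2135000/(0.85 × 25.8 × 415) = 234.59 mm.
c = a/β₁ = 234.59/0.85 = 275.99 mm; ε'_s = 0.003(c − d')/c = 0.0025 ≥ f_y/E_s = 0.0025, so compression steel does yield.
M_n = (A_s − A'_s) f_y (d − a/2) + A'_s f_y (d − d') = [2135000 × (695 − 117.295) + 510000 × (695 − 43)] × 10⁻⁶ = 1233.40 + 332.52 = 1565.92 kN·m.

M_n ≈ 1570 kN·m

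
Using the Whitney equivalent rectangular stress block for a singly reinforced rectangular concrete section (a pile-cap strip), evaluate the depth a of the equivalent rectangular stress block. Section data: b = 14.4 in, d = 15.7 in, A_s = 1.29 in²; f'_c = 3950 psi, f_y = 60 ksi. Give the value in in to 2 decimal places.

T = A_s f_y = 1.29 × 60 = 77.4 kips.
a = T/(0.85 f'_c b) = 77.4/(0.85 × 3.95 × 14.4) = 1.60 in.

a ≈ 1.60 in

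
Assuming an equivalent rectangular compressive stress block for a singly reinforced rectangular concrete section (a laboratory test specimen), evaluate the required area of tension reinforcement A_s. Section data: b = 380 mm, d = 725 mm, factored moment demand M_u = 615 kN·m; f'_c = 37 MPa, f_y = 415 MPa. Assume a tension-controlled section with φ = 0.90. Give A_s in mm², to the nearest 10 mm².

M_n = M_u/φ = 615/0.90 = 683.333 kN·m.
With M_n = 0.85 f'_c a b (d − a/2), solve the quadratic for a:
a = d − √(d² − 2M_n/(0.85 f'_c b)) = 725 − √(725² − 2 × 683.333×10⁶/(0.85 × 37 × 380)) = 83.70 mm.
A_s = 0.85 f'_c a b / f_y = 0.85 × 37 × 83.70 × 380 / 415 = 2410.4 mm².

A_s ≈ 2410 mm²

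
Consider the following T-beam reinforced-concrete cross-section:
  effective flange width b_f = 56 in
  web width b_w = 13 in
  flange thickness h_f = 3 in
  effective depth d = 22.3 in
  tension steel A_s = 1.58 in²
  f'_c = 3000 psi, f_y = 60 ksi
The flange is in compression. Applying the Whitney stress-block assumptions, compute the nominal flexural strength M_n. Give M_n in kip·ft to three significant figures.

Tension: T = A_s f_y = 1.58 × 60 = 94.8 kips.
Try a within the flange: a = T/(0.85 f'_c b_f) = 94.8/(0.85 × 3 × 56) = 0.664 in.
Since a = 0.664 ≤ h_f = 3 in, the stress block lies entirely in the flange; analyse as a rectangular beam of width b_f.
M_n = T(d − a/2) = 94.8 × (22.3 − 0.332) = 2082.6 kip·in.
M_n = 2082.6/12 = 173.55 kip·ft.

M_n ≈ 174 kip·ft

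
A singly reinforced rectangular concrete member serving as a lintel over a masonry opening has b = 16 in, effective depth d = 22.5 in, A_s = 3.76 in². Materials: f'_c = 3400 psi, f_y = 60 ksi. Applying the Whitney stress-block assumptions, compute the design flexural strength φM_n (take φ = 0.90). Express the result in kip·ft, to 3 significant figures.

T = A_s f_y = 3.76 × 60 = 225.6 kips.
a = T/(0.85 f'_c b) = 225.6/(0.85 × 3.4 × 16) = 4.879 in.
M_n = T(d − a/2) = 225.6 × (22.5 − 2.4395) = 4525.6 kip·in = 4525.6/12 = 377.13 kip·ft.
φM_n = 0.90 × 377.13 = 339.42 kip·ft.

φM_n ≈ 339 kip·ft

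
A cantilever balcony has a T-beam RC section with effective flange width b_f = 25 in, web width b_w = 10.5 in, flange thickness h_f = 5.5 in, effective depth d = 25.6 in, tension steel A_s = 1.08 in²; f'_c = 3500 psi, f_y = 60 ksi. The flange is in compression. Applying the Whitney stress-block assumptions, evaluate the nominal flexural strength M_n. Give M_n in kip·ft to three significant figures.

M_n ≈ 136 kip·ft

Tension: T = A_s f_y = 1.08 × 60 = 64.8 kips.
Try a within the flange: a = T/(0.85 f'_c b_f) = 64.8/(0.85 × 3.5 × 25) = 0.871 in.
Since a = 0.871 ≤ h_f = 5.5 in, the stress block lies entirely in the flange; analyse as a rectangular beam of width b_f.
M_n = T(d − a/2) = 64.8 × (25.6 − 0.4355) = 1630.7 kip·in.
M_n = 1630.7/12 = 135.89 kip·ft.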